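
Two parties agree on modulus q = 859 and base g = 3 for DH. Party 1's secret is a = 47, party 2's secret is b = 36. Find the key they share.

Party 2 sends B = g^b mod q = 3^36 mod 859.
3^1 ≡ 3 (mod 859)
3^2 = (3^1)^2 ≡ 3^2 = 9 ≡ 9 (mod 859)
3^4 = (3^2)^2 ≡ 9^2 = 81 ≡ 81 (mod 859)
3^8 = (3^4)^2 ≡ 81^2 = 6561 ≡ 548 (mod 859)
3^16 = (3^8)^2 ≡ 548^2 = 300304 ≡ 513 (mod 859)
3^32 = (3^16)^2 ≡ 513^2 = 263169 ≡ 315 (mod 859)
3^36 = 3^32 · 3^4 ≡ 315 · 81 ≡ 604 (mod 859).
So B = 604. Party 1 then computes K = B^a mod q = 604^47 mod 859.
604^1 ≡ 604 (mod 859)
604^2 = (604^1)^2 ≡ 604^2 = 364816 ≡ 600 (mod 859)
604^4 = (604^2)^2 ≡ 600^2 = 360000 ≡ 79 (mod 859)
604^8 = (604^4)^2 ≡ 79^2 = 6241 ≡ 228 (mod 859)
604^16 = (604^8)^2 ≡ 228^2 = 51984 ≡ 444 (mod 859)
604^32 = (604^16)^2 ≡ 444^2 = 197136 ≡ 425 (mod 859)
604^47 = 604^32 · 604^8 · 604^4 · 604^2 · 604^1 ≡ 425 · 228 · 79 · 600 · 604 ≡ 119 (mod 859).

119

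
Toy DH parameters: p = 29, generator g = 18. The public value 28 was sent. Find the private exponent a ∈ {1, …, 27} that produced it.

Try successive powers of 18 modulo 29:
18^1 ≡ 18
18^2 ≡ 5
18^3 ≡ 3
18^4 ≡ 25
18^5 ≡ 15
18^6 ≡ 9
18^7 ≡ 17
18^8 ≡ 16
18^9 ≡ 27
18^10 ≡ 22
18^11 ≡ 19
18^12 ≡ 23
18^13 ≡ 8
18^14 ≡ 28
Found: a = 14.

14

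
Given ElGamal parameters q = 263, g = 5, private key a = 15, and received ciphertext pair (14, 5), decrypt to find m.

49

Shared mask s = c₁^a mod q = 14^15 mod 263.
14^1 ≡ 14 (mod 263)
14^2 = (14^1)^2 ≡ 14^2 = 196 ≡ 196 (mod 263)
14^4 = (14^2)^2 ≡ 196^2 = 38416 ≡ 18 (mod 263)
14^8 = (14^4)^2 ≡ 18^2 = 324 ≡ 61 (mod 263)
14^15 = 14^8 · 14^4 · 14^2 · 14^1 ≡ 61 · 18 · 196 · 14 ≡ 247 (mod 263).
So s = 247; s⁻¹ ≡ 115 (mod 263).
m = c₂ · s⁻¹ mod 263 = 5 · 115 mod 263 = 49.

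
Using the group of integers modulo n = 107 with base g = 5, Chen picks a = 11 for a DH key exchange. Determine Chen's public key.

Public value = 5^11 mod 107.
5^1 ≡ 5 (mod 107)
5^2 = (5^1)^2 ≡ 5^2 = 25 ≡ 25 (mod 107)
5^4 = (5^2)^2 ≡ 25^2 = 625 ≡ 90 (mod 107)
5^8 = (5^4)^2 ≡ 90^2 = 8100 ≡ 75 (mod 107)
5^11 = 5^8 · 5^2 · 5^1 ≡ 75 · 25 · 5 ≡ 66 (mod 107).

66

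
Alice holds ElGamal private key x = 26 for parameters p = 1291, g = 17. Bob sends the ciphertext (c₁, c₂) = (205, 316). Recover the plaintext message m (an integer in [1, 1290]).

871

Shared mask s = c₁^x mod p = 205^26 mod 1291.
205^1 ≡ 205 (mod 1291)
205^2 = (205^1)^2 ≡ 205^2 = 42025 ≡ 713 (mod 1291)
205^4 = (205^2)^2 ≡ 713^2 = 508369 ≡ 1006 (mod 1291)
205^8 = (205^4)^2 ≡ 1006^2 = 1012036 ≡ 1183 (mod 1291)
205^16 = (205^8)^2 ≡ 1183^2 = 1399489 ≡ 45 (mod 1291)
205^26 = 205^16 · 205^8 · 205^2 ≡ 45 · 1183 · 713 ≡ 1155 (mod 1291).
So s = 1155; s⁻¹ ≡ 636 (mod 1291).
m = c₂ · s⁻¹ mod 1291 = 316 · 636 mod 1291 = 871.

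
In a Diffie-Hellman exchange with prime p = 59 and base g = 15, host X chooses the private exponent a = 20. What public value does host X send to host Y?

7

Public value = 15^20 (mod 59).
15^1 ≡ 15 (mod 59)
15^2 = (15^1)^2 ≡ 15^2 = 225 ≡ 48 (mod 59)
15^4 = (15^2)^2 ≡ 48^2 = 2304 ≡ 3 (mod 59)
15^8 = (15^4)^2 ≡ 3^2 = 9 ≡ 9 (mod 59)
15^16 = (15^8)^2 ≡ 9^2 = 81 ≡ 22 (mod 59)
15^20 = 15^16 · 15^4 ≡ 22 · 3 ≡ 7 (mod 59).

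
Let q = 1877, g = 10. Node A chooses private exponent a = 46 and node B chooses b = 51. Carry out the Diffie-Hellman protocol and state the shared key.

Node A sends A = g^a mod q = 10^46 mod 1877.
10^1 ≡ 10 (mod 1877)
10^2 = (10^1)^2 ≡ 10^2 = 100 ≡ 100 (mod 1877)
10^4 = (10^2)^2 ≡ 100^2 = 10000 ≡ 615 (mod 1877)
10^8 = (10^4)^2 ≡ 615^2 = 378225 ≡ 948 (mod 1877)
10^16 = (10^8)^2 ≡ 948^2 = 898704 ≡ 1498 (mod 1877)
10^32 = (10^16)^2 ≡ 1498^2 = 2244004 ≡ 989 (mod 1877)
10^46 = 10^32 · 10^8 · 10^4 · 10^2 ≡ 989 · 948 · 615 · 100 ≡ 62 (mod 1877).
So A = 62. Node B then computes K = A^b mod q = 62^51 mod 1877.
62^1 ≡ 62 (mod 1877)
62^2 = (62^1)^2 ≡ 62^2 = 3844 ≡ 90 (mod 1877)
62^4 = (62^2)^2 ≡ 90^2 = 8100 ≡ 592 (mod 1877)
62^8 = (62^4)^2 ≡ 592^2 = 350464 ≡ 1342 (mod 1877)
62^16 = (62^8)^2 ≡ 1342^2 = 1800964 ≡ 921 (mod 1877)
62^32 = (62^16)^2 ≡ 921^2 = 848241 ≡ 1714 (mod 1877)
62^51 = 62^32 · 62^16 · 62^2 · 62^1 ≡ 1714 · 921 · 90 · 62 ≡ 1867 (mod 1877).

1867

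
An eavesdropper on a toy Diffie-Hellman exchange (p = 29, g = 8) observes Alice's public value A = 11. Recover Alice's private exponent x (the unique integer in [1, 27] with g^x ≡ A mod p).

Try successive powers of 8 modulo 29:
8^1 ≡ 8
8^2 ≡ 6
8^3 ≡ 19
8^4 ≡ 7
8^5 ≡ 27
8^6 ≡ 13
8^7 ≡ 17
8^8 ≡ 20
8^9 ≡ 15
8^10 ≡ 4
8^11 ≡ 3
8^12 ≡ 24
8^13 ≡ 18
8^14 ≡ 28
8^15 ≡ 21
8^16 ≡ 23
8^17 ≡ 10
8^18 ≡ 22
8^19 ≡ 2
8^20 ≡ 16
8^21 ≡ 12
8^22 ≡ 9
8^23 ≡ 14
8^24 ≡ 25
8^25 ≡ 26
8^26 ≡ 5
8^27 ≡ 11
Found: x = 27.

27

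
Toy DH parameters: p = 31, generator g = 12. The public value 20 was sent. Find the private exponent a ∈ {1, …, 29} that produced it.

Try successive powers of 12 modulo 31:
12^1 ≡ 12
12^2 ≡ 20
Found: a = 2.

2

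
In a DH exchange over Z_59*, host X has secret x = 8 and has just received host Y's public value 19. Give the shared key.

Shared key K = 19^8 mod 59.
19^1 ≡ 19 (mod 59)
19^2 = (19^1)^2 ≡ 19^2 = 361 ≡ 7 (mod 59)
19^4 = (19^2)^2 ≡ 7^2 = 49 ≡ 49 (mod 59)
19^8 = (19^4)^2 ≡ 49^2 = 2401 ≡ 41 (mod 59)

41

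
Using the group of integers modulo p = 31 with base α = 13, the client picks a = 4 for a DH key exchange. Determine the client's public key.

Public value = 13^4 mod 31.
13^1 ≡ 13 (mod 31)
13^2 = (13^1)^2 ≡ 13^2 = 169 ≡ 14 (mod 31)
13^4 = (13^2)^2 ≡ 14^2 = 196 ≡ 10 (mod 31)

10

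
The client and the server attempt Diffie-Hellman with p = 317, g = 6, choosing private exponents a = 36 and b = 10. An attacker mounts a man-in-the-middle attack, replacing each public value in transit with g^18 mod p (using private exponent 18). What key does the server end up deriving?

235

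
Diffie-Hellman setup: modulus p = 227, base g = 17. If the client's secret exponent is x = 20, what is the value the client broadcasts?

Public value = 17^{20} \pmod{227}.
17^1 ≡ 17 (mod 227)
17^2 = (17^1)^2 ≡ 17^2 = 289 ≡ 62 (mod 227)
17^4 = (17^2)^2 ≡ 62^2 = 3844 ≡ 212 (mod 227)
17^8 = (17^4)^2 ≡ 212^2 = 44944 ≡ 225 (mod 227)
17^16 = (17^8)^2 ≡ 225^2 = 50625 ≡ 4 (mod 227)
17^20 = 17^16 · 17^4 ≡ 4 · 212 ≡ 167 (mod 227).

167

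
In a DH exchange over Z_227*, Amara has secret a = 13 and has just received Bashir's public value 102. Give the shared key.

59

Shared key K = 102^13 mod 227.
102^1 ≡ 102 (mod 227)
102^2 = (102^1)^2 ≡ 102^2 = 10404 ≡ 189 (mod 227)
102^4 = (102^2)^2 ≡ 189^2 = 35721 ≡ 82 (mod 227)
102^8 = (102^4)^2 ≡ 82^2 = 6724 ≡ 141 (mod 227)
102^13 = 102^8 · 102^4 · 102^1 ≡ 141 · 82 · 102 ≡ 59 (mod 227).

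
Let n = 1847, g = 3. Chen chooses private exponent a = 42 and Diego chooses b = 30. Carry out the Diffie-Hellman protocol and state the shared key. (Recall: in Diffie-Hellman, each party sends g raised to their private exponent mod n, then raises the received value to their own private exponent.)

Diego sends B = g^b mod n = 3^30 mod 1847.
3^1 ≡ 3 (mod 1847)
3^2 = (3^1)^2 ≡ 3^2 = 9 ≡ 9 (mod 1847)
3^4 = (3^2)^2 ≡ 9^2 = 81 ≡ 81 (mod 1847)
3^8 = (3^4)^2 ≡ 81^2 = 6561 ≡ 1020 (mod 1847)
3^16 = (3^8)^2 ≡ 1020^2 = 1040400 ≡ 539 (mod 1847)
3^30 = 3^16 · 3^8 · 3^4 · 3^2 ≡ 539 · 1020 · 81 · 9 ≡ 1702 (mod 1847).
So B = 1702. Chen then computes K = B^a mod n = 1702^42 mod 1847.
1702^1 ≡ 1702 (mod 1847)
1702^2 = (1702^1)^2 ≡ 1702^2 = 2896804 ≡ 708 (mod 1847)
1702^4 = (1702^2)^2 ≡ 708^2 = 501264 ≡ 727 (mod 1847)
1702^8 = (1702^4)^2 ≡ 727^2 = 528529 ≡ 287 (mod 1847)
1702^16 = (1702^8)^2 ≡ 287^2 = 82369 ≡ 1101 (mod 1847)
1702^32 = (1702^16)^2 ≡ 1101^2 = 1212201 ≡ 569 (mod 1847)
1702^42 = 1702^32 · 1702^8 · 1702^2 ≡ 569 · 287 · 708 ≡ 18 (mod 1847).

18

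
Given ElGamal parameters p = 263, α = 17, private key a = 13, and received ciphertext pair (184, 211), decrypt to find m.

Shared mask s = c₁^a mod p = 184^13 mod 263.
184^1 ≡ 184 (mod 263)
184^2 = (184^1)^2 ≡ 184^2 = 33856 ≡ 192 (mod 263)
184^4 = (184^2)^2 ≡ 192^2 = 36864 ≡ 44 (mod 263)
184^8 = (184^4)^2 ≡ 44^2 = 1936 ≡ 95 (mod 263)
184^13 = 184^8 · 184^4 · 184^1 ≡ 95 · 44 · 184 ≡ 108 (mod 263).
So s = 108; s⁻¹ ≡ 207 (mod 263).
m = c₂ · s⁻¹ mod 263 = 211 · 207 mod 263 = 19.

19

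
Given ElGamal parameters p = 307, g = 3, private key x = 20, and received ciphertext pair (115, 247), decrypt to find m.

20

Shared mask s = c₁^x mod p = 115^20 mod 307.
115^1 ≡ 115 (mod 307)
115^2 = (115^1)^2 ≡ 115^2 = 13225 ≡ 24 (mod 307)
115^4 = (115^2)^2 ≡ 24^2 = 576 ≡ 269 (mod 307)
115^8 = (115^4)^2 ≡ 269^2 = 72361 ≡ 216 (mod 307)
115^16 = (115^8)^2 ≡ 216^2 = 46656 ≡ 299 (mod 307)
115^20 = 115^16 · 115^4 ≡ 299 · 269 ≡ 304 (mod 307).
So s = 304; s⁻¹ ≡ 102 (mod 307).
m = c₂ · s⁻¹ mod 307 = 247 · 102 mod 307 = 20.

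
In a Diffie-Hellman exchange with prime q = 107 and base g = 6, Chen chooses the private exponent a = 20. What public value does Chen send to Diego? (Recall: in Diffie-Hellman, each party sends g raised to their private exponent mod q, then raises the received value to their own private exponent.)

Public value = 6^20 (mod 107).
6^1 ≡ 6 (mod 107)
6^2 = (6^1)^2 ≡ 6^2 = 36 ≡ 36 (mod 107)
6^4 = (6^2)^2 ≡ 36^2 = 1296 ≡ 12 (mod 107)
6^8 = (6^4)^2 ≡ 12^2 = 144 ≡ 37 (mod 107)
6^16 = (6^8)^2 ≡ 37^2 = 1369 ≡ 85 (mod 107)
6^20 = 6^16 · 6^4 ≡ 85 · 12 ≡ 57 (mod 107).

57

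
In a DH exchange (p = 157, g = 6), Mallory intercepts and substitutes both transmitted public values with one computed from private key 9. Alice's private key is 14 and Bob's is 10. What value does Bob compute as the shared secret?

Bob receives Mallory's public value M = 6^9 mod 157 instead of the honest one.
6^1 ≡ 6 (mod 157)
6^2 = (6^1)^2 ≡ 6^2 = 36 ≡ 36 (mod 157)
6^4 = (6^2)^2 ≡ 36^2 = 1296 ≡ 40 (mod 157)
6^8 = (6^4)^2 ≡ 40^2 = 1600 ≡ 30 (mod 157)
6^9 = 6^8 · 6^1 ≡ 30 · 6 ≡ 23 (mod 157).
So M = 23. Bob computes K = M^10 mod 157.
23^1 ≡ 23 (mod 157)
23^2 = (23^1)^2 ≡ 23^2 = 529 ≡ 58 (mod 157)
23^4 = (23^2)^2 ≡ 58^2 = 3364 ≡ 67 (mod 157)
23^8 = (23^4)^2 ≡ 67^2 = 4489 ≡ 93 (mod 157)
23^10 = 23^8 · 23^2 ≡ 93 · 58 ≡ 56 (mod 157).

56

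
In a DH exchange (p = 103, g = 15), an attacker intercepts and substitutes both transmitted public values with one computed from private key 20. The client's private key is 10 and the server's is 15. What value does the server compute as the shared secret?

76

The server receives an attacker's public value M = 15^20 mod 103 instead of the honest one.
15^1 ≡ 15 (mod 103)
15^2 = (15^1)^2 ≡ 15^2 = 225 ≡ 19 (mod 103)
15^4 = (15^2)^2 ≡ 19^2 = 361 ≡ 52 (mod 103)
15^8 = (15^4)^2 ≡ 52^2 = 2704 ≡ 26 (mod 103)
15^16 = (15^8)^2 ≡ 26^2 = 676 ≡ 58 (mod 103)
15^20 = 15^16 · 15^4 ≡ 58 · 52 ≡ 29 (mod 103).
So M = 29. The server computes K = M^15 mod 103.
29^1 ≡ 29 (mod 103)
29^2 = (29^1)^2 ≡ 29^2 = 841 ≡ 17 (mod 103)
29^4 = (29^2)^2 ≡ 17^2 = 289 ≡ 83 (mod 103)
29^8 = (29^4)^2 ≡ 83^2 = 6889 ≡ 91 (mod 103)
29^15 = 29^8 · 29^4 · 29^2 · 29^1 ≡ 91 · 83 · 17 · 29 ≡ 76 (mod 103).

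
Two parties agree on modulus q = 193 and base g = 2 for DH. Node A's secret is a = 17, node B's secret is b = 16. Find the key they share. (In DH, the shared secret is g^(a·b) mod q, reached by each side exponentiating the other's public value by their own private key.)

85

Node A sends A = g^a mod q = 2^17 mod 193.
2^1 ≡ 2 (mod 193)
2^2 = (2^1)^2 ≡ 2^2 = 4 ≡ 4 (mod 193)
2^4 = (2^2)^2 ≡ 4^2 = 16 ≡ 16 (mod 193)
2^8 = (2^4)^2 ≡ 16^2 = 256 ≡ 63 (mod 193)
2^16 = (2^8)^2 ≡ 63^2 = 3969 ≡ 109 (mod 193)
2^17 = 2^16 · 2^1 ≡ 109 · 2 ≡ 25 (mod 193).
So A = 25. Node B then computes K = A^b mod q = 25^16 mod 193.
25^1 ≡ 25 (mod 193)
25^2 = (25^1)^2 ≡ 25^2 = 625 ≡ 46 (mod 193)
25^4 = (25^2)^2 ≡ 46^2 = 2116 ≡ 186 (mod 193)
25^8 = (25^4)^2 ≡ 186^2 = 34596 ≡ 49 (mod 193)
25^16 = (25^8)^2 ≡ 49^2 = 2401 ≡ 85 (mod 193)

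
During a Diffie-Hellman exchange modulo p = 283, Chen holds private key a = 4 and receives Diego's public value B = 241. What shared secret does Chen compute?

Shared key K = 241^4 mod 283.
241^1 ≡ 241 (mod 283)
241^2 = (241^1)^2 ≡ 241^2 = 58081 ≡ 66 (mod 283)
241^4 = (241^2)^2 ≡ 66^2 = 4356 ≡ 111 (mod 283)

111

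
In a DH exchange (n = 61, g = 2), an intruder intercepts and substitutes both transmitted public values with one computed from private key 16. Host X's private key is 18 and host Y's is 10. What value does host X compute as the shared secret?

Host X receives an intruder's public value M = 2^16 mod 61 instead of the honest one.
2^1 ≡ 2 (mod 61)
2^2 = (2^1)^2 ≡ 2^2 = 4 ≡ 4 (mod 61)
2^4 = (2^2)^2 ≡ 4^2 = 16 ≡ 16 (mod 61)
2^8 = (2^4)^2 ≡ 16^2 = 256 ≡ 12 (mod 61)
2^16 = (2^8)^2 ≡ 12^2 = 144 ≡ 22 (mod 61)
So M = 22. Host X computes K = M^18 mod 61.
22^1 ≡ 22 (mod 61)
22^2 = (22^1)^2 ≡ 22^2 = 484 ≡ 57 (mod 61)
22^4 = (22^2)^2 ≡ 57^2 = 3249 ≡ 16 (mod 61)
22^8 = (22^4)^2 ≡ 16^2 = 256 ≡ 12 (mod 61)
22^16 = (22^8)^2 ≡ 12^2 = 144 ≡ 22 (mod 61)
22^18 = 22^16 · 22^2 ≡ 22 · 57 ≡ 34 (mod 61).

34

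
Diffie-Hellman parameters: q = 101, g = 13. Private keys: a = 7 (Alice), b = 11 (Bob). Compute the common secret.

33

Alice sends A = g^a mod q = 13^7 mod 101.
13^1 ≡ 13 (mod 101)
13^2 = (13^1)^2 ≡ 13^2 = 169 ≡ 68 (mod 101)
13^4 = (13^2)^2 ≡ 68^2 = 4624 ≡ 79 (mod 101)
13^7 = 13^4 · 13^2 · 13^1 ≡ 79 · 68 · 13 ≡ 45 (mod 101).
So A = 45. Bob then computes K = A^b mod q = 45^11 mod 101.
45^1 ≡ 45 (mod 101)
45^2 = (45^1)^2 ≡ 45^2 = 2025 ≡ 5 (mod 101)
45^4 = (45^2)^2 ≡ 5^2 = 25 ≡ 25 (mod 101)
45^8 = (45^4)^2 ≡ 25^2 = 625 ≡ 19 (mod 101)
45^11 = 45^8 · 45^2 · 45^1 ≡ 19 · 5 · 45 ≡ 33 (mod 101).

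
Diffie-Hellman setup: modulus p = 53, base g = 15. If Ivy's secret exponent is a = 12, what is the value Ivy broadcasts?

46

Public value = 15^12 (mod 53).
15^1 ≡ 15 (mod 53)
15^2 = (15^1)^2 ≡ 15^2 = 225 ≡ 13 (mod 53)
15^4 = (15^2)^2 ≡ 13^2 = 169 ≡ 10 (mod 53)
15^8 = (15^4)^2 ≡ 10^2 = 100 ≡ 47 (mod 53)
15^12 = 15^8 · 15^4 ≡ 47 · 10 ≡ 46 (mod 53).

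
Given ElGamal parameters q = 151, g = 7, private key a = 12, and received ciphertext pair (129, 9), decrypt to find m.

50

Shared mask s = c₁^a mod q = 129^12 mod 151.
129^1 ≡ 129 (mod 151)
129^2 = (129^1)^2 ≡ 129^2 = 16641 ≡ 31 (mod 151)
129^4 = (129^2)^2 ≡ 31^2 = 961 ≡ 55 (mod 151)
129^8 = (129^4)^2 ≡ 55^2 = 3025 ≡ 5 (mod 151)
129^12 = 129^8 · 129^4 ≡ 5 · 55 ≡ 124 (mod 151).
So s = 124; s⁻¹ ≡ 123 (mod 151).
m = c₂ · s⁻¹ mod 151 = 9 · 123 mod 151 = 50.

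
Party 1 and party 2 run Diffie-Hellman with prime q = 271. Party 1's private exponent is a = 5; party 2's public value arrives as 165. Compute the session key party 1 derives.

102

Shared key K = 165^5 mod 271.
165^1 ≡ 165 (mod 271)
165^2 = (165^1)^2 ≡ 165^2 = 27225 ≡ 125 (mod 271)
165^4 = (165^2)^2 ≡ 125^2 = 15625 ≡ 178 (mod 271)
165^5 = 165^4 · 165^1 ≡ 178 · 165 ≡ 102 (mod 271).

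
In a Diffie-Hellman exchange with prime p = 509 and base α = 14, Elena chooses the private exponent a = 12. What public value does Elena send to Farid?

Public value = 14^12 (mod 509).
14^1 ≡ 14 (mod 509)
14^2 = (14^1)^2 ≡ 14^2 = 196 ≡ 196 (mod 509)
14^4 = (14^2)^2 ≡ 196^2 = 38416 ≡ 241 (mod 509)
14^8 = (14^4)^2 ≡ 241^2 = 58081 ≡ 55 (mod 509)
14^12 = 14^8 · 14^4 ≡ 55 · 241 ≡ 21 (mod 509).

21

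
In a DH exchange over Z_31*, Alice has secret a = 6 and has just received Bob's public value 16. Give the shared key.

Shared key K = 16^6 mod 31.
16^1 ≡ 16 (mod 31)
16^2 = (16^1)^2 ≡ 16^2 = 256 ≡ 8 (mod 31)
16^4 = (16^2)^2 ≡ 8^2 = 64 ≡ 2 (mod 31)
16^6 = 16^4 · 16^2 ≡ 2 · 8 ≡ 16 (mod 31).

16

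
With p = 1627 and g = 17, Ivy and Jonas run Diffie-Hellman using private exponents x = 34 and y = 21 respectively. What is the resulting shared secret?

873

Ivy sends A = g^x mod p = 17^34 mod 1627.
17^1 ≡ 17 (mod 1627)
17^2 = (17^1)^2 ≡ 17^2 = 289 ≡ 289 (mod 1627)
17^4 = (17^2)^2 ≡ 289^2 = 83521 ≡ 544 (mod 1627)
17^8 = (17^4)^2 ≡ 544^2 = 295936 ≡ 1449 (mod 1627)
17^16 = (17^8)^2 ≡ 1449^2 = 2099601 ≡ 771 (mod 1627)
17^32 = (17^16)^2 ≡ 771^2 = 594441 ≡ 586 (mod 1627)
17^34 = 17^32 · 17^2 ≡ 586 · 289 ≡ 146 (mod 1627).
So A = 146. Jonas then computes K = A^y mod p = 146^21 mod 1627.
146^1 ≡ 146 (mod 1627)
146^2 = (146^1)^2 ≡ 146^2 = 21316 ≡ 165 (mod 1627)
146^4 = (146^2)^2 ≡ 165^2 = 27225 ≡ 1193 (mod 1627)
146^8 = (146^4)^2 ≡ 1193^2 = 1423249 ≡ 1251 (mod 1627)
146^16 = (146^8)^2 ≡ 1251^2 = 1565001 ≡ 1454 (mod 1627)
146^21 = 146^16 · 146^4 · 146^1 ≡ 1454 · 1193 · 146 ≡ 873 (mod 1627).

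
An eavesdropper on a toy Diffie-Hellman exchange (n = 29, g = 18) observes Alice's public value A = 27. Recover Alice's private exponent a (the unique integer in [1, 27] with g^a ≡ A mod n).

9

Try successive powers of 18 modulo 29:
18^1 ≡ 18
18^2 ≡ 5
18^3 ≡ 3
18^4 ≡ 25
18^5 ≡ 15
18^6 ≡ 9
18^7 ≡ 17
18^8 ≡ 16
18^9 ≡ 27
Found: a = 9.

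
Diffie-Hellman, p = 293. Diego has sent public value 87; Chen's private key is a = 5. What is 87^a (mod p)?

271

Shared key K = 87^5 mod 293.
87^1 ≡ 87 (mod 293)
87^2 = (87^1)^2 ≡ 87^2 = 7569 ≡ 244 (mod 293)
87^4 = (87^2)^2 ≡ 244^2 = 59536 ≡ 57 (mod 293)
87^5 = 87^4 · 87^1 ≡ 57 · 87 ≡ 271 (mod 293).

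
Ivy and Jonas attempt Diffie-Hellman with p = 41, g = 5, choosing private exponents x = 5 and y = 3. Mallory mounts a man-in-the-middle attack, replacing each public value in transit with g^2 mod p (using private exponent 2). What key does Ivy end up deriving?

40

Ivy receives Mallory's public value M = 5^2 mod 41 instead of the honest one.
5^1 ≡ 5 (mod 41)
5^2 = (5^1)^2 ≡ 5^2 = 25 ≡ 25 (mod 41)
So M = 25. Ivy computes K = M^5 mod 41.
25^1 ≡ 25 (mod 41)
25^2 = (25^1)^2 ≡ 25^2 = 625 ≡ 10 (mod 41)
25^4 = (25^2)^2 ≡ 10^2 = 100 ≡ 18 (mod 41)
25^5 = 25^4 · 25^1 ≡ 18 · 25 ≡ 40 (mod 41).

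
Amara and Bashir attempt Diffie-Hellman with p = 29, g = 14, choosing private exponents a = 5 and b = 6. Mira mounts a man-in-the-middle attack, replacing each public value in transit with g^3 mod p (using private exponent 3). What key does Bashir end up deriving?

9

Bashir receives Mira's public value M = 14^3 mod 29 instead of the honest one.
14^1 ≡ 14 (mod 29)
14^2 = (14^1)^2 ≡ 14^2 = 196 ≡ 22 (mod 29)
14^3 = 14^2 · 14^1 ≡ 22 · 14 ≡ 18 (mod 29).
So M = 18. Bashir computes K = M^6 mod 29.
18^1 ≡ 18 (mod 29)
18^2 = (18^1)^2 ≡ 18^2 = 324 ≡ 5 (mod 29)
18^4 = (18^2)^2 ≡ 5^2 = 25 ≡ 25 (mod 29)
18^6 = 18^4 · 18^2 ≡ 25 · 5 ≡ 9 (mod 29).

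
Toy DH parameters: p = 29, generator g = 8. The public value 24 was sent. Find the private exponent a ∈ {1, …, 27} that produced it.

Try successive powers of 8 modulo 29:
8^1 ≡ 8
8^2 ≡ 6
8^3 ≡ 19
8^4 ≡ 7
8^5 ≡ 27
8^6 ≡ 13
8^7 ≡ 17
8^8 ≡ 20
8^9 ≡ 15
8^10 ≡ 4
8^11 ≡ 3
8^12 ≡ 24
Found: a = 12.

12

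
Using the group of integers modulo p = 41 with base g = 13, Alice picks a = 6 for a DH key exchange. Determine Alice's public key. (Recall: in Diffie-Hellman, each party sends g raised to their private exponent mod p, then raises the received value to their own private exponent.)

2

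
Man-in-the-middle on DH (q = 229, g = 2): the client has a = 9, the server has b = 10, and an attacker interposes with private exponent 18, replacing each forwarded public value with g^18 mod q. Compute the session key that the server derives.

The server receives an attacker's public value M = 2^18 mod 229 instead of the honest one.
2^1 ≡ 2 (mod 229)
2^2 = (2^1)^2 ≡ 2^2 = 4 ≡ 4 (mod 229)
2^4 = (2^2)^2 ≡ 4^2 = 16 ≡ 16 (mod 229)
2^8 = (2^4)^2 ≡ 16^2 = 256 ≡ 27 (mod 229)
2^16 = (2^8)^2 ≡ 27^2 = 729 ≡ 42 (mod 229)
2^18 = 2^16 · 2^2 ≡ 42 · 4 ≡ 168 (mod 229).
So M = 168. The server computes K = M^10 mod 229.
168^1 ≡ 168 (mod 229)
168^2 = (168^1)^2 ≡ 168^2 = 28224 ≡ 57 (mod 229)
168^4 = (168^2)^2 ≡ 57^2 = 3249 ≡ 43 (mod 229)
168^8 = (168^4)^2 ≡ 43^2 = 1849 ≡ 17 (mod 229)
168^10 = 168^8 · 168^2 ≡ 17 · 57 ≡ 53 (mod 229).

53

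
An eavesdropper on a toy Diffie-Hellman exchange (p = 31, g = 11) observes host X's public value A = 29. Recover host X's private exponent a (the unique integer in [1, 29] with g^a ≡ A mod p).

3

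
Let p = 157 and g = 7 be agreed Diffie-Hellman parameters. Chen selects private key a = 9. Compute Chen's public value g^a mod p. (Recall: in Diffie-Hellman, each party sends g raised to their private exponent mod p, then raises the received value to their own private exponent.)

54

Public value = 7^9 mod 157.
7^1 ≡ 7 (mod 157)
7^2 = (7^1)^2 ≡ 7^2 = 49 ≡ 49 (mod 157)
7^4 = (7^2)^2 ≡ 49^2 = 2401 ≡ 46 (mod 157)
7^8 = (7^4)^2 ≡ 46^2 = 2116 ≡ 75 (mod 157)
7^9 = 7^8 · 7^1 ≡ 75 · 7 ≡ 54 (mod 157).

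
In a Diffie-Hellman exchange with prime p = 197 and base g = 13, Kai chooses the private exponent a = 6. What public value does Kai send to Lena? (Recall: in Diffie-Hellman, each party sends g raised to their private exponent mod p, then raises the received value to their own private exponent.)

112

Public value = 13^{6} \pmod{197}.
13^1 ≡ 13 (mod 197)
13^2 = (13^1)^2 ≡ 13^2 = 169 ≡ 169 (mod 197)
13^4 = (13^2)^2 ≡ 169^2 = 28561 ≡ 193 (mod 197)
13^6 = 13^4 · 13^2 ≡ 193 · 169 ≡ 112 (mod 197).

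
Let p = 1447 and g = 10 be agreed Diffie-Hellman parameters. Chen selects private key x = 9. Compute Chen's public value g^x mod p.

5

Public value = 10^9 mod 1447.
10^1 ≡ 10 (mod 1447)
10^2 = (10^1)^2 ≡ 10^2 = 100 ≡ 100 (mod 1447)
10^4 = (10^2)^2 ≡ 100^2 = 10000 ≡ 1318 (mod 1447)
10^8 = (10^4)^2 ≡ 1318^2 = 1737124 ≡ 724 (mod 1447)
10^9 = 10^8 · 10^1 ≡ 724 · 10 ≡ 5 (mod 1447).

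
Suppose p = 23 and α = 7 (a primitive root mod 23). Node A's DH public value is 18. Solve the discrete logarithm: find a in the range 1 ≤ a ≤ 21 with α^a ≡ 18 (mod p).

Try successive powers of 7 modulo 23:
7^1 ≡ 7
7^2 ≡ 3
7^3 ≡ 21
7^4 ≡ 9
7^5 ≡ 17
7^6 ≡ 4
7^7 ≡ 5
7^8 ≡ 12
7^9 ≡ 15
7^10 ≡ 13
7^11 ≡ 22
7^12 ≡ 16
7^13 ≡ 20
7^14 ≡ 2
7^15 ≡ 14
7^16 ≡ 6
7^17 ≡ 19
7^18 ≡ 18
Found: a = 18.

18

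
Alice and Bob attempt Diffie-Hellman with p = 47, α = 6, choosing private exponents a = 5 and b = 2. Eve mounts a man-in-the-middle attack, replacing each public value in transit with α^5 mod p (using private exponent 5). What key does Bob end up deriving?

18

Bob receives Eve's public value M = 6^5 mod 47 instead of the honest one.
6^1 ≡ 6 (mod 47)
6^2 = (6^1)^2 ≡ 6^2 = 36 ≡ 36 (mod 47)
6^4 = (6^2)^2 ≡ 36^2 = 1296 ≡ 27 (mod 47)
6^5 = 6^4 · 6^1 ≡ 27 · 6 ≡ 21 (mod 47).
So M = 21. Bob computes K = M^2 mod 47.
21^1 ≡ 21 (mod 47)
21^2 = (21^1)^2 ≡ 21^2 = 441 ≡ 18 (mod 47)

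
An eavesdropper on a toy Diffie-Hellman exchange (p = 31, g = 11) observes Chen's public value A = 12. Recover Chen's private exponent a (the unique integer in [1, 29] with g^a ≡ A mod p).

Try successive powers of 11 modulo 31:
11^1 ≡ 11
11^2 ≡ 28
11^3 ≡ 29
11^4 ≡ 9
11^5 ≡ 6
11^6 ≡ 4
11^7 ≡ 13
11^8 ≡ 19
11^9 ≡ 23
11^10 ≡ 5
11^11 ≡ 24
11^12 ≡ 16
11^13 ≡ 21
11^14 ≡ 14
11^15 ≡ 30
11^16 ≡ 20
11^17 ≡ 3
11^18 ≡ 2
11^19 ≡ 22
11^20 ≡ 25
11^21 ≡ 27
11^22 ≡ 18
11^23 ≡ 12
Found: a = 23.

23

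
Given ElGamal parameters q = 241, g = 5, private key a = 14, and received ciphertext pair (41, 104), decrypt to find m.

51

Shared mask s = c₁^a mod q = 41^14 mod 241.
41^1 ≡ 41 (mod 241)
41^2 = (41^1)^2 ≡ 41^2 = 1681 ≡ 235 (mod 241)
41^4 = (41^2)^2 ≡ 235^2 = 55225 ≡ 36 (mod 241)
41^8 = (41^4)^2 ≡ 36^2 = 1296 ≡ 91 (mod 241)
41^14 = 41^8 · 41^4 · 41^2 ≡ 91 · 36 · 235 ≡ 106 (mod 241).
So s = 106; s⁻¹ ≡ 216 (mod 241).
m = c₂ · s⁻¹ mod 241 = 104 · 216 mod 241 = 51.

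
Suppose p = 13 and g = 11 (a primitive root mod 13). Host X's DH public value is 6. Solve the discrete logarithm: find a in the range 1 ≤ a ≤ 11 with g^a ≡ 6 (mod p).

11

Try successive powers of 11 modulo 13:
11^1 ≡ 11
11^2 ≡ 4
11^3 ≡ 5
11^4 ≡ 3
11^5 ≡ 7
11^6 ≡ 12
11^7 ≡ 2
11^8 ≡ 9
11^9 ≡ 8
11^10 ≡ 10
11^11 ≡ 6
Found: a = 11.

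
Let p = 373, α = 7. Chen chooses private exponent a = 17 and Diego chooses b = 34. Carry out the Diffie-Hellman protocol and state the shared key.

12

Chen sends A = α^a mod p = 7^17 mod 373.
7^1 ≡ 7 (mod 373)
7^2 = (7^1)^2 ≡ 7^2 = 49 ≡ 49 (mod 373)
7^4 = (7^2)^2 ≡ 49^2 = 2401 ≡ 163 (mod 373)
7^8 = (7^4)^2 ≡ 163^2 = 26569 ≡ 86 (mod 373)
7^16 = (7^8)^2 ≡ 86^2 = 7396 ≡ 309 (mod 373)
7^17 = 7^16 · 7^1 ≡ 309 · 7 ≡ 298 (mod 373).
So A = 298. Diego then computes K = A^b mod p = 298^34 mod 373.
298^1 ≡ 298 (mod 373)
298^2 = (298^1)^2 ≡ 298^2 = 88804 ≡ 30 (mod 373)
298^4 = (298^2)^2 ≡ 30^2 = 900 ≡ 154 (mod 373)
298^8 = (298^4)^2 ≡ 154^2 = 23716 ≡ 217 (mod 373)
298^16 = (298^8)^2 ≡ 217^2 = 47089 ≡ 91 (mod 373)
298^32 = (298^16)^2 ≡ 91^2 = 8281 ≡ 75 (mod 373)
298^34 = 298^32 · 298^2 ≡ 75 · 30 ≡ 12 (mod 373).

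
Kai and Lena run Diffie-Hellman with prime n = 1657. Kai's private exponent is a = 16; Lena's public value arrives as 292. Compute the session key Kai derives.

1296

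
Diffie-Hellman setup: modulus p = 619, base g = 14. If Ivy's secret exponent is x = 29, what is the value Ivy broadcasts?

Public value = 14^29 mod 619.
14^1 ≡ 14 (mod 619)
14^2 = (14^1)^2 ≡ 14^2 = 196 ≡ 196 (mod 619)
14^4 = (14^2)^2 ≡ 196^2 = 38416 ≡ 38 (mod 619)
14^8 = (14^4)^2 ≡ 38^2 = 1444 ≡ 206 (mod 619)
14^16 = (14^8)^2 ≡ 206^2 = 42436 ≡ 344 (mod 619)
14^29 = 14^16 · 14^8 · 14^4 · 14^1 ≡ 344 · 206 · 38 · 14 ≡ 72 (mod 619).

72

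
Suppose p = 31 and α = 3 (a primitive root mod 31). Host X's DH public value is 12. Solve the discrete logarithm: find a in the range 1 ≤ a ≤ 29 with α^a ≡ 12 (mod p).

19

Try successive powers of 3 modulo 31:
3^1 ≡ 3
3^2 ≡ 9
3^3 ≡ 27
3^4 ≡ 19
3^5 ≡ 26
3^6 ≡ 16
3^7 ≡ 17
3^8 ≡ 20
3^9 ≡ 29
3^10 ≡ 25
3^11 ≡ 13
3^12 ≡ 8
3^13 ≡ 24
3^14 ≡ 10
3^15 ≡ 30
3^16 ≡ 28
3^17 ≡ 22
3^18 ≡ 4
3^19 ≡ 12
Found: a = 19.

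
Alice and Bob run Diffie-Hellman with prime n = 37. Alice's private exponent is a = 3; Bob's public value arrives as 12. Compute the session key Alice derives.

26

Shared key K = 12^3 mod 37.
12^1 ≡ 12 (mod 37)
12^2 = (12^1)^2 ≡ 12^2 = 144 ≡ 33 (mod 37)
12^3 = 12^2 · 12^1 ≡ 33 · 12 ≡ 26 (mod 37).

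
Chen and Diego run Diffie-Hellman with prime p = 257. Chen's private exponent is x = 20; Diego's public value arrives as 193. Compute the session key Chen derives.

Shared key K = 193^20 mod 257.
193^1 ≡ 193 (mod 257)
193^2 = (193^1)^2 ≡ 193^2 = 37249 ≡ 241 (mod 257)
193^4 = (193^2)^2 ≡ 241^2 = 58081 ≡ 256 (mod 257)
193^8 = (193^4)^2 ≡ 256^2 = 65536 ≡ 1 (mod 257)
193^16 = (193^8)^2 ≡ 1^2 = 1 ≡ 1 (mod 257)
193^20 = 193^16 · 193^4 ≡ 1 · 256 ≡ 256 (mod 257).

256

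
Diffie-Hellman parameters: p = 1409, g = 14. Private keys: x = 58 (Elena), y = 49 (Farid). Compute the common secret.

713

Farid sends B = g^y mod p = 14^49 mod 1409.
14^1 ≡ 14 (mod 1409)
14^2 = (14^1)^2 ≡ 14^2 = 196 ≡ 196 (mod 1409)
14^4 = (14^2)^2 ≡ 196^2 = 38416 ≡ 373 (mod 1409)
14^8 = (14^4)^2 ≡ 373^2 = 139129 ≡ 1047 (mod 1409)
14^16 = (14^8)^2 ≡ 1047^2 = 1096209 ≡ 7 (mod 1409)
14^32 = (14^16)^2 ≡ 7^2 = 49 ≡ 49 (mod 1409)
14^49 = 14^32 · 14^16 · 14^1 ≡ 49 · 7 · 14 ≡ 575 (mod 1409).
So B = 575. Elena then computes K = B^x mod p = 575^58 mod 1409.
575^1 ≡ 575 (mod 1409)
575^2 = (575^1)^2 ≡ 575^2 = 330625 ≡ 919 (mod 1409)
575^4 = (575^2)^2 ≡ 919^2 = 844561 ≡ 570 (mod 1409)
575^8 = (575^4)^2 ≡ 570^2 = 324900 ≡ 830 (mod 1409)
575^16 = (575^8)^2 ≡ 830^2 = 688900 ≡ 1308 (mod 1409)
575^32 = (575^16)^2 ≡ 1308^2 = 1710864 ≡ 338 (mod 1409)
575^58 = 575^32 · 575^16 · 575^8 · 575^2 ≡ 338 · 1308 · 830 · 919 ≡ 713 (mod 1409).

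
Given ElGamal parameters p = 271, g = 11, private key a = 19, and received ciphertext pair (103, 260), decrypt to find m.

24

Shared mask s = c₁^a mod p = 103^19 mod 271.
103^1 ≡ 103 (mod 271)
103^2 = (103^1)^2 ≡ 103^2 = 10609 ≡ 40 (mod 271)
103^4 = (103^2)^2 ≡ 40^2 = 1600 ≡ 245 (mod 271)
103^8 = (103^4)^2 ≡ 245^2 = 60025 ≡ 134 (mod 271)
103^16 = (103^8)^2 ≡ 134^2 = 17956 ≡ 70 (mod 271)
103^19 = 103^16 · 103^2 · 103^1 ≡ 70 · 40 · 103 ≡ 56 (mod 271).
So s = 56; s⁻¹ ≡ 121 (mod 271).
m = c₂ · s⁻¹ mod 271 = 260 · 121 mod 271 = 24.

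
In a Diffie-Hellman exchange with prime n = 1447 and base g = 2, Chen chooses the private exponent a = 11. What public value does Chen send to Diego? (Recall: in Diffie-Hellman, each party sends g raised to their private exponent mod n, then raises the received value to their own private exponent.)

601

Public value = 2^{11} \pmod{1447}.
2^1 ≡ 2 (mod 1447)
2^2 = (2^1)^2 ≡ 2^2 = 4 ≡ 4 (mod 1447)
2^4 = (2^2)^2 ≡ 4^2 = 16 ≡ 16 (mod 1447)
2^8 = (2^4)^2 ≡ 16^2 = 256 ≡ 256 (mod 1447)
2^11 = 2^8 · 2^2 · 2^1 ≡ 256 · 4 · 2 ≡ 601 (mod 1447).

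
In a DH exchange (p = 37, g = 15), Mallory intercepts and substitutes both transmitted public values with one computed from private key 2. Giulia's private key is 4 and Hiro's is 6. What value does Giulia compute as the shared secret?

7

Giulia receives Mallory's public value M = 15^2 mod 37 instead of the honest one.
15^1 ≡ 15 (mod 37)
15^2 = (15^1)^2 ≡ 15^2 = 225 ≡ 3 (mod 37)
So M = 3. Giulia computes K = M^4 mod 37.
3^1 ≡ 3 (mod 37)
3^2 = (3^1)^2 ≡ 3^2 = 9 ≡ 9 (mod 37)
3^4 = (3^2)^2 ≡ 9^2 = 81 ≡ 7 (mod 37)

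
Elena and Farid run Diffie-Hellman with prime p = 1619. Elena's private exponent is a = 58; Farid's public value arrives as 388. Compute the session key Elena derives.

561

Shared key K = 388^58 mod 1619.
388^1 ≡ 388 (mod 1619)
388^2 = (388^1)^2 ≡ 388^2 = 150544 ≡ 1596 (mod 1619)
388^4 = (388^2)^2 ≡ 1596^2 = 2547216 ≡ 529 (mod 1619)
388^8 = (388^4)^2 ≡ 529^2 = 279841 ≡ 1373 (mod 1619)
388^16 = (388^8)^2 ≡ 1373^2 = 1885129 ≡ 613 (mod 1619)
388^32 = (388^16)^2 ≡ 613^2 = 375769 ≡ 161 (mod 1619)
388^58 = 388^32 · 388^16 · 388^8 · 388^2 ≡ 161 · 613 · 1373 · 1596 ≡ 561 (mod 1619).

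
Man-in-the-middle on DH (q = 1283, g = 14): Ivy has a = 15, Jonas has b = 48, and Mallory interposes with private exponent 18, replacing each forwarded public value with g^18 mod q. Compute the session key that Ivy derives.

1155

Ivy receives Mallory's public value M = 14^18 mod 1283 instead of the honest one.
14^1 ≡ 14 (mod 1283)
14^2 = (14^1)^2 ≡ 14^2 = 196 ≡ 196 (mod 1283)
14^4 = (14^2)^2 ≡ 196^2 = 38416 ≡ 1209 (mod 1283)
14^8 = (14^4)^2 ≡ 1209^2 = 1461681 ≡ 344 (mod 1283)
14^16 = (14^8)^2 ≡ 344^2 = 118336 ≡ 300 (mod 1283)
14^18 = 14^16 · 14^2 ≡ 300 · 196 ≡ 1065 (mod 1283).
So M = 1065. Ivy computes K = M^15 mod 1283.
1065^1 ≡ 1065 (mod 1283)
1065^2 = (1065^1)^2 ≡ 1065^2 = 1134225 ≡ 53 (mod 1283)
1065^4 = (1065^2)^2 ≡ 53^2 = 2809 ≡ 243 (mod 1283)
1065^8 = (1065^4)^2 ≡ 243^2 = 59049 ≡ 31 (mod 1283)
1065^15 = 1065^8 · 1065^4 · 1065^2 · 1065^1 ≡ 31 · 243 · 53 · 1065 ≡ 1155 (mod 1283).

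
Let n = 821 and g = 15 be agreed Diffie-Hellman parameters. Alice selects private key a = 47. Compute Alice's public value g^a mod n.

747

Public value = 15^47 mod 821.
15^1 ≡ 15 (mod 821)
15^2 = (15^1)^2 ≡ 15^2 = 225 ≡ 225 (mod 821)
15^4 = (15^2)^2 ≡ 225^2 = 50625 ≡ 544 (mod 821)
15^8 = (15^4)^2 ≡ 544^2 = 295936 ≡ 376 (mod 821)
15^16 = (15^8)^2 ≡ 376^2 = 141376 ≡ 164 (mod 821)
15^32 = (15^16)^2 ≡ 164^2 = 26896 ≡ 624 (mod 821)
15^47 = 15^32 · 15^8 · 15^4 · 15^2 · 15^1 ≡ 624 · 376 · 544 · 225 · 15 ≡ 747 (mod 821).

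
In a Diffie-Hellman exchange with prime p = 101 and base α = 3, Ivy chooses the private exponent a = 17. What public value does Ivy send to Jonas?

Public value = 3^17 (mod 101).
3^1 ≡ 3 (mod 101)
3^2 = (3^1)^2 ≡ 3^2 = 9 ≡ 9 (mod 101)
3^4 = (3^2)^2 ≡ 9^2 = 81 ≡ 81 (mod 101)
3^8 = (3^4)^2 ≡ 81^2 = 6561 ≡ 97 (mod 101)
3^16 = (3^8)^2 ≡ 97^2 = 9409 ≡ 16 (mod 101)
3^17 = 3^16 · 3^1 ≡ 16 · 3 ≡ 48 (mod 101).

48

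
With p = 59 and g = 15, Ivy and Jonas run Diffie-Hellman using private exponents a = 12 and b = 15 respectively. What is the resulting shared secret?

26

Ivy sends A = g^a mod p = 15^12 mod 59.
15^1 ≡ 15 (mod 59)
15^2 = (15^1)^2 ≡ 15^2 = 225 ≡ 48 (mod 59)
15^4 = (15^2)^2 ≡ 48^2 = 2304 ≡ 3 (mod 59)
15^8 = (15^4)^2 ≡ 3^2 = 9 ≡ 9 (mod 59)
15^12 = 15^8 · 15^4 ≡ 9 · 3 ≡ 27 (mod 59).
So A = 27. Jonas then computes K = A^b mod p = 27^15 mod 59.
27^1 ≡ 27 (mod 59)
27^2 = (27^1)^2 ≡ 27^2 = 729 ≡ 21 (mod 59)
27^4 = (27^2)^2 ≡ 21^2 = 441 ≡ 28 (mod 59)
27^8 = (27^4)^2 ≡ 28^2 = 784 ≡ 17 (mod 59)
27^15 = 27^8 · 27^4 · 27^2 · 27^1 ≡ 17 · 28 · 21 · 27 ≡ 26 (mod 59).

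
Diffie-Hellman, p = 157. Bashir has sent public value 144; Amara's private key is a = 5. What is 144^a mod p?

12

Shared key K = 144^5 mod 157.
144^1 ≡ 144 (mod 157)
144^2 = (144^1)^2 ≡ 144^2 = 20736 ≡ 12 (mod 157)
144^4 = (144^2)^2 ≡ 12^2 = 144 ≡ 144 (mod 157)
144^5 = 144^4 · 144^1 ≡ 144 · 144 ≡ 12 (mod 157).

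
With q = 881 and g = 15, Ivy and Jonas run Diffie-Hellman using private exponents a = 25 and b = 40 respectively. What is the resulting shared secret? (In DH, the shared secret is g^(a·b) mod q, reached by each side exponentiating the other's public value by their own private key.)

710

Jonas sends B = g^b mod q = 15^40 mod 881.
15^1 ≡ 15 (mod 881)
15^2 = (15^1)^2 ≡ 15^2 = 225 ≡ 225 (mod 881)
15^4 = (15^2)^2 ≡ 225^2 = 50625 ≡ 408 (mod 881)
15^8 = (15^4)^2 ≡ 408^2 = 166464 ≡ 836 (mod 881)
15^16 = (15^8)^2 ≡ 836^2 = 698896 ≡ 263 (mod 881)
15^32 = (15^16)^2 ≡ 263^2 = 69169 ≡ 451 (mod 881)
15^40 = 15^32 · 15^8 ≡ 451 · 836 ≡ 849 (mod 881).
So B = 849. Ivy then computes K = B^a mod q = 849^25 mod 881.
849^1 ≡ 849 (mod 881)
849^2 = (849^1)^2 ≡ 849^2 = 720801 ≡ 143 (mod 881)
849^4 = (849^2)^2 ≡ 143^2 = 20449 ≡ 186 (mod 881)
849^8 = (849^4)^2 ≡ 186^2 = 34596 ≡ 237 (mod 881)
849^16 = (849^8)^2 ≡ 237^2 = 56169 ≡ 666 (mod 881)
849^25 = 849^16 · 849^8 · 849^1 ≡ 666 · 237 · 849 ≡ 710 (mod 881).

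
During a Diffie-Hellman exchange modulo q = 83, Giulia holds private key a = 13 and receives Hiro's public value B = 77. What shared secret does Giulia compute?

64

Shared key K = 77^13 mod 83.
77^1 ≡ 77 (mod 83)
77^2 = (77^1)^2 ≡ 77^2 = 5929 ≡ 36 (mod 83)
77^4 = (77^2)^2 ≡ 36^2 = 1296 ≡ 51 (mod 83)
77^8 = (77^4)^2 ≡ 51^2 = 2601 ≡ 28 (mod 83)
77^13 = 77^8 · 77^4 · 77^1 ≡ 28 · 51 · 77 ≡ 64 (mod 83).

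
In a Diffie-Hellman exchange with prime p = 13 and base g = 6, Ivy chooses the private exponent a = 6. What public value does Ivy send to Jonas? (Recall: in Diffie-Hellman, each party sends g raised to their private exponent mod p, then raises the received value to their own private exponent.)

12

Public value = 6^6 mod 13.
6^1 ≡ 6 (mod 13)
6^2 = (6^1)^2 ≡ 6^2 = 36 ≡ 10 (mod 13)
6^4 = (6^2)^2 ≡ 10^2 = 100 ≡ 9 (mod 13)
6^6 = 6^4 · 6^2 ≡ 9 · 10 ≡ 12 (mod 13).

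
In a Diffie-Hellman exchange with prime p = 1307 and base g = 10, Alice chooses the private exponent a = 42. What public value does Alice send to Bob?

733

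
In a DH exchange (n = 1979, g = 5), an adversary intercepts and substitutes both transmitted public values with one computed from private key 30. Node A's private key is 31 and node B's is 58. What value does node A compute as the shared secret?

496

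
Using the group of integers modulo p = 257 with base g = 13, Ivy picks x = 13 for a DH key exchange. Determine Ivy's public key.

36

Public value = 13^13 mod 257.
13^1 ≡ 13 (mod 257)
13^2 = (13^1)^2 ≡ 13^2 = 169 ≡ 169 (mod 257)
13^4 = (13^2)^2 ≡ 169^2 = 28561 ≡ 34 (mod 257)
13^8 = (13^4)^2 ≡ 34^2 = 1156 ≡ 128 (mod 257)
13^13 = 13^8 · 13^4 · 13^1 ≡ 128 · 34 · 13 ≡ 36 (mod 257).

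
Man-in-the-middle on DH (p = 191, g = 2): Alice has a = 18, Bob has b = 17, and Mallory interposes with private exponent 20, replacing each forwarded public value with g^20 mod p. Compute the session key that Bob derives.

153

Bob receives Mallory's public value M = 2^20 mod 191 instead of the honest one.
2^1 ≡ 2 (mod 191)
2^2 = (2^1)^2 ≡ 2^2 = 4 ≡ 4 (mod 191)
2^4 = (2^2)^2 ≡ 4^2 = 16 ≡ 16 (mod 191)
2^8 = (2^4)^2 ≡ 16^2 = 256 ≡ 65 (mod 191)
2^16 = (2^8)^2 ≡ 65^2 = 4225 ≡ 23 (mod 191)
2^20 = 2^16 · 2^4 ≡ 23 · 16 ≡ 177 (mod 191).
So M = 177. Bob computes K = M^17 mod 191.
177^1 ≡ 177 (mod 191)
177^2 = (177^1)^2 ≡ 177^2 = 31329 ≡ 5 (mod 191)
177^4 = (177^2)^2 ≡ 5^2 = 25 ≡ 25 (mod 191)
177^8 = (177^4)^2 ≡ 25^2 = 625 ≡ 52 (mod 191)
177^16 = (177^8)^2 ≡ 52^2 = 2704 ≡ 30 (mod 191)
177^17 = 177^16 · 177^1 ≡ 30 · 177 ≡ 153 (mod 191).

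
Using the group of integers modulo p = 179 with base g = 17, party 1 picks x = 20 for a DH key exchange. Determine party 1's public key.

Public value = 17^20 mod 179.
17^1 ≡ 17 (mod 179)
17^2 = (17^1)^2 ≡ 17^2 = 289 ≡ 110 (mod 179)
17^4 = (17^2)^2 ≡ 110^2 = 12100 ≡ 107 (mod 179)
17^8 = (17^4)^2 ≡ 107^2 = 11449 ≡ 172 (mod 179)
17^16 = (17^8)^2 ≡ 172^2 = 29584 ≡ 49 (mod 179)
17^20 = 17^16 · 17^4 ≡ 49 · 107 ≡ 52 (mod 179).

52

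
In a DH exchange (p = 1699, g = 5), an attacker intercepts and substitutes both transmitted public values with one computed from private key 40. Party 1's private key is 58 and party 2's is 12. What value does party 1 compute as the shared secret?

654

Party 1 receives an attacker's public value M = 5^40 mod 1699 instead of the honest one.
5^1 ≡ 5 (mod 1699)
5^2 = (5^1)^2 ≡ 5^2 = 25 ≡ 25 (mod 1699)
5^4 = (5^2)^2 ≡ 25^2 = 625 ≡ 625 (mod 1699)
5^8 = (5^4)^2 ≡ 625^2 = 390625 ≡ 1554 (mod 1699)
5^16 = (5^8)^2 ≡ 1554^2 = 2414916 ≡ 637 (mod 1699)
5^32 = (5^16)^2 ≡ 637^2 = 405769 ≡ 1407 (mod 1699)
5^40 = 5^32 · 5^8 ≡ 1407 · 1554 ≡ 1564 (mod 1699).
So M = 1564. Party 1 computes K = M^58 mod 1699.
1564^1 ≡ 1564 (mod 1699)
1564^2 = (1564^1)^2 ≡ 1564^2 = 2446096 ≡ 1235 (mod 1699)
1564^4 = (1564^2)^2 ≡ 1235^2 = 1525225 ≡ 1222 (mod 1699)
1564^8 = (1564^4)^2 ≡ 1222^2 = 1493284 ≡ 1562 (mod 1699)
1564^16 = (1564^8)^2 ≡ 1562^2 = 2439844 ≡ 80 (mod 1699)
1564^32 = (1564^16)^2 ≡ 80^2 = 6400 ≡ 1303 (mod 1699)
1564^58 = 1564^32 · 1564^16 · 1564^8 · 1564^2 ≡ 1303 · 80 · 1562 · 1235 ≡ 654 (mod 1699).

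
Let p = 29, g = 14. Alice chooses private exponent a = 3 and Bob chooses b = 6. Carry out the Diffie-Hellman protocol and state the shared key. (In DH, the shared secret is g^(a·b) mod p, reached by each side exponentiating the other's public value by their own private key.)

9

Bob sends B = g^b mod p = 14^6 mod 29.
14^1 ≡ 14 (mod 29)
14^2 = (14^1)^2 ≡ 14^2 = 196 ≡ 22 (mod 29)
14^4 = (14^2)^2 ≡ 22^2 = 484 ≡ 20 (mod 29)
14^6 = 14^4 · 14^2 ≡ 20 · 22 ≡ 5 (mod 29).
So B = 5. Alice then computes K = B^a mod p = 5^3 mod 29.
5^1 ≡ 5 (mod 29)
5^2 = (5^1)^2 ≡ 5^2 = 25 ≡ 25 (mod 29)
5^3 = 5^2 · 5^1 ≡ 25 · 5 ≡ 9 (mod 29).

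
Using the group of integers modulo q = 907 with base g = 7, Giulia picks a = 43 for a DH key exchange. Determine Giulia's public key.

99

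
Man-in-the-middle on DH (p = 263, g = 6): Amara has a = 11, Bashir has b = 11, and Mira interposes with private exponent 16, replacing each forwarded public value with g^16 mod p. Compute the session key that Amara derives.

Amara receives Mira's public value M = 6^16 mod 263 instead of the honest one.
6^1 ≡ 6 (mod 263)
6^2 = (6^1)^2 ≡ 6^2 = 36 ≡ 36 (mod 263)
6^4 = (6^2)^2 ≡ 36^2 = 1296 ≡ 244 (mod 263)
6^8 = (6^4)^2 ≡ 244^2 = 59536 ≡ 98 (mod 263)
6^16 = (6^8)^2 ≡ 98^2 = 9604 ≡ 136 (mod 263)
So M = 136. Amara computes K = M^11 mod 263.
136^1 ≡ 136 (mod 263)
136^2 = (136^1)^2 ≡ 136^2 = 18496 ≡ 86 (mod 263)
136^4 = (136^2)^2 ≡ 86^2 = 7396 ≡ 32 (mod 263)
136^8 = (136^4)^2 ≡ 32^2 = 1024 ≡ 235 (mod 263)
136^11 = 136^8 · 136^2 · 136^1 ≡ 235 · 86 · 136 ≡ 210 (mod 263).

210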